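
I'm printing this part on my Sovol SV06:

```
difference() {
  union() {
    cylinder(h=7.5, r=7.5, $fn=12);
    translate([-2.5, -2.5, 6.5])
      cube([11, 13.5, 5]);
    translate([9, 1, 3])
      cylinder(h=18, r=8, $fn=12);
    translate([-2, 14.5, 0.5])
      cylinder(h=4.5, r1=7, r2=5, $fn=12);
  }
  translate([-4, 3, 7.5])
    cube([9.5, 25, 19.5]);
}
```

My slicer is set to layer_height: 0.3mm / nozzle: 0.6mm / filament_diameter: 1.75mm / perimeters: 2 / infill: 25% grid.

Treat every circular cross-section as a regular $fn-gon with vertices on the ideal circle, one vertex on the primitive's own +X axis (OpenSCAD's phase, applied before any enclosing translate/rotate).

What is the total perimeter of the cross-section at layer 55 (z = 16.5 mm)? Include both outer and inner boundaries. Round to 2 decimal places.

51.99 mm

At z = 16.5 mm: the cylinder is not intersected at this z (z outside [0, 7.5]); the cube at (-2.5, -2.5) does not reach this height (z outside [6.5, 11.5]); the r=8 cylinder at (9, 1) gives a regular 12-gon of circumradius 8 (constant along its height) (perimeter = 2·12·8.000·sin(180°/12) = 49.69 mm); the cone at (-2, 14.5) is not intersected at this z (z outside [0.5, 5]); Merging all regions: only the r=8 cylinder at (9, 1) is present, so the union is just that shape — boundary = 49.69 mm; the cube at (-4, 3) is present — its section is the full 9.5×25 rectangle (perimeter 69.00 mm); Subtracting the remaining from the first: starting from that combined region, the 9.5×25 cube at (-4, 3) partially overlaps it — only the 13.18 mm² overlap (of its 237.50 mm²) is removed, clipping the outline — boundary = 51.99 mm. Overall, the cross-section is a single solid region. Total boundary length (outer) = 51.99 mm.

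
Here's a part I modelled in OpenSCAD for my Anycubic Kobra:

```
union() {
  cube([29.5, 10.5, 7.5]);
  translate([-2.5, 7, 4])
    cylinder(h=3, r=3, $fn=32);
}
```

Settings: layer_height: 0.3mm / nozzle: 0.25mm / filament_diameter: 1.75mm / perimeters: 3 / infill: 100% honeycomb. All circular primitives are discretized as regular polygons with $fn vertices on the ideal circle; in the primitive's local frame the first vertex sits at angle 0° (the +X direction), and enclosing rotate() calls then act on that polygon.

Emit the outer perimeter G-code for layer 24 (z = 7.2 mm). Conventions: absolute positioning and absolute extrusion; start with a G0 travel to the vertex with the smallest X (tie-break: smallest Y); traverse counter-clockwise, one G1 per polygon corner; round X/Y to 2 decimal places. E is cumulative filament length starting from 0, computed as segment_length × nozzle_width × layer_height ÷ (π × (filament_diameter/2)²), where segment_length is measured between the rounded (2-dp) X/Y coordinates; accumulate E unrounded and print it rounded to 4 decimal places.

G0 X0.00 Y0.00 Z7.20
G1 X29.50 Y0.00 E0.9199
G1 X29.50 Y10.50 E1.2473
G1 X0.00 Y10.50 E2.1671
G1 X0.00 Y0.00 E2.4945

At z = 7.2 mm: the cube is present — its section is the full 29.5×10.5 rectangle; the cylinder at (-2.5, 7) is absent (z outside [4, 7]); Taking the union: only the 29.5×10.5 cube is present, so the union is just that shape — 1 connected region. The outline is a single polygon with 4 vertices. Extrusion per mm of travel: 0.25 × 0.3 / (π × 0.875²) = 0.031181. Accumulating E over each segment gives final E = 2.4945.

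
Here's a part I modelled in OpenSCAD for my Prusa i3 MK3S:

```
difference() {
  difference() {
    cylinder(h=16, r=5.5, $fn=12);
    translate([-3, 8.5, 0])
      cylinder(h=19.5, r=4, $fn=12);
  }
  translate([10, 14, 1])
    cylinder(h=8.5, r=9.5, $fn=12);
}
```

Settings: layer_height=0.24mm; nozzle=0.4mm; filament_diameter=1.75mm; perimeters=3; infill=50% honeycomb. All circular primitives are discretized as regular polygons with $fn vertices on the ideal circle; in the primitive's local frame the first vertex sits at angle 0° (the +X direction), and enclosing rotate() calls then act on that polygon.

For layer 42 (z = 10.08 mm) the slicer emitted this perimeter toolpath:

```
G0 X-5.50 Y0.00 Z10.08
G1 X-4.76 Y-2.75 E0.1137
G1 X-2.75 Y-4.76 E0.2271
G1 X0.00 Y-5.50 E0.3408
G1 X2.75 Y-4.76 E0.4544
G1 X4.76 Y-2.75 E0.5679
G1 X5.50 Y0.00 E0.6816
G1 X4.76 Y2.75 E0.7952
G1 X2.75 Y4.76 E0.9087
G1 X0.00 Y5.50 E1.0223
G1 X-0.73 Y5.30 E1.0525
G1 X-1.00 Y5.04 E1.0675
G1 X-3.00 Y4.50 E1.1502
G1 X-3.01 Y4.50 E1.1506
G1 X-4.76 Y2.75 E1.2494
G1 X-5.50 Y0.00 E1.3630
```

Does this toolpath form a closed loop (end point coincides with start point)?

yes

Start point (G0): (-5.50, 0.00). End point (last G1): the path returns to the start — closed.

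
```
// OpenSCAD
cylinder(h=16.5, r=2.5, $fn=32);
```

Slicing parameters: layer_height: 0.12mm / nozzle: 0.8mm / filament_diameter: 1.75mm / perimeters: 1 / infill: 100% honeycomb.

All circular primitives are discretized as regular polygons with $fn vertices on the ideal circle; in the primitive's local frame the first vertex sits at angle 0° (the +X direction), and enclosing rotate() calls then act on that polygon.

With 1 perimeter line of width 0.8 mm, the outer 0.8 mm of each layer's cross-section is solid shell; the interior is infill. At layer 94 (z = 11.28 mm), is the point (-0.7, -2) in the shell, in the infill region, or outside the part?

shell

At z = 11.28 mm: the r=2.5 cylinder gives a regular 32-gon of circumradius 2.5 (constant along its height). Overall, the cross-section is a single solid region. The nearest boundary edge runs (-0.96, -2.31)→(-0.49, -2.45); distance from the point to it = 0.37 mm. The point is inside the cross-section, 0.37 mm from the nearest boundary — within the 0.8 mm shell band (1 × 0.8).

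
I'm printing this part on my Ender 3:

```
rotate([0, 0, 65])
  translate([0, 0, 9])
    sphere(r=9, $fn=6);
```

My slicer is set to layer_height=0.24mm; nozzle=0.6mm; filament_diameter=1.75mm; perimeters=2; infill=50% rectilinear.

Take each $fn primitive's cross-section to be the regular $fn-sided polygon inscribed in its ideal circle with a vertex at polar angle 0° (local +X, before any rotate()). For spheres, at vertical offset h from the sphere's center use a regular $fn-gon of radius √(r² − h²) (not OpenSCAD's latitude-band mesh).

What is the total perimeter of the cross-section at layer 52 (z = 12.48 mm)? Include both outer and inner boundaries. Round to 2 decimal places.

At z = 12.48 mm: the r=9 sphere contributes a regular 6-gon of circumradius √(9²−3.48²) = 8.300 (perimeter = 2·6·8.300·sin(180°/6) = 49.80 mm); (whole slice rotated 65° about Z — lengths, areas and connectivity unchanged). Overall, the cross-section is a single solid region. Total boundary length (outer) = 49.80 mm.

49.80 mm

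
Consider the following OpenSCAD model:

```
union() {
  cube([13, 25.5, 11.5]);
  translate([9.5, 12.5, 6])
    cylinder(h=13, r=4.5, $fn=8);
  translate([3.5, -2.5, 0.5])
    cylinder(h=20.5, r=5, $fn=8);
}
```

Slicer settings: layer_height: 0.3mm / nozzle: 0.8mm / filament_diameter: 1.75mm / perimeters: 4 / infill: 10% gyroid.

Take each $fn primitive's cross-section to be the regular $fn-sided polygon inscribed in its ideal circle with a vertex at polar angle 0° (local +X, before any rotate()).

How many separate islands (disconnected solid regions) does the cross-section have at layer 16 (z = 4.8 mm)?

At z = 4.8 mm: the cube (footprint 13×25.5) is included at this height; the cylinder at (9.5, 12.5) is not intersected at this z (z outside [6, 19]); the r=5 cylinder at (3.5, -2.5) gives a regular 8-gon of circumradius 5 (constant along its height); Combining (union): the regions partially overlap (shared area 12.69 mm²), so overlapping operands fuse into one piece — 1 connected region. Overall, the cross-section is a single solid region. Island count = 1.

1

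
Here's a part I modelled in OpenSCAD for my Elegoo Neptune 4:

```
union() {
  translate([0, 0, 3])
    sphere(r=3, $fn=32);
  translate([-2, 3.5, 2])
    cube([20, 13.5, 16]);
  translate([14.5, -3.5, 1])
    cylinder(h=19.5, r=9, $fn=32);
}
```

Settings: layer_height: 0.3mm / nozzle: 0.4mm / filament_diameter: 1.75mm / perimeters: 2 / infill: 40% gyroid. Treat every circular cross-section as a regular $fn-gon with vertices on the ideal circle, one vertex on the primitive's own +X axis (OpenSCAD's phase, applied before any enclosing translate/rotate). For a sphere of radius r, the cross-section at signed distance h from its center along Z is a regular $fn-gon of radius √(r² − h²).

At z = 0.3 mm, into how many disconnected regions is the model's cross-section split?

At z = 0.3 mm: the r=3 sphere contributes a regular 32-gon of circumradius √(3²−2.7²) = 1.308; the cube at (-2, 3.5) is absent (z outside [2, 18]); the cylinder at (14.5, -3.5) does not reach this height (z outside [1, 20.5]); Merging all regions: only the r=3 sphere is present, so the union is just that shape — 1 connected region. The result has 1 disconnected region.

1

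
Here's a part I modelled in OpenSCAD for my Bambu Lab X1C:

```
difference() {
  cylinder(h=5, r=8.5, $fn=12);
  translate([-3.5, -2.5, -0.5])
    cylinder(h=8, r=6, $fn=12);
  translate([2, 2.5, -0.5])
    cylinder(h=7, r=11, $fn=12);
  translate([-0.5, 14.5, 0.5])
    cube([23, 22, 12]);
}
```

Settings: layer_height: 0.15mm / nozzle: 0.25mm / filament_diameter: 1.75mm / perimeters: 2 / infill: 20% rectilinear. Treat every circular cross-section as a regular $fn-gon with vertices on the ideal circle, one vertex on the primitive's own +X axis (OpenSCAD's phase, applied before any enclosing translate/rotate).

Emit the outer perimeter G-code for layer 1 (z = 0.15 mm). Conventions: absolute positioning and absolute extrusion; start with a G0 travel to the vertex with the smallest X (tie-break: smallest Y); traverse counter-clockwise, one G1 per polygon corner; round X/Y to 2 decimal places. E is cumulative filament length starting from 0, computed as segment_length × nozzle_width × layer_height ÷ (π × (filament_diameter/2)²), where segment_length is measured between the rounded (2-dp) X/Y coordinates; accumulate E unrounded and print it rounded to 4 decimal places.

G0 X-1.75 Y-8.03 Z0.15
G1 X0.00 Y-8.50 E0.0283
G1 X1.00 Y-8.23 E0.0444
G1 X-0.75 Y-7.76 E0.0727
G1 X-1.75 Y-8.03 E0.0888

At z = 0.15 mm: the r=8.5 cylinder gives a regular 12-gon of circumradius 8.5 (constant along its height); the r=6 cylinder at (-3.5, -2.5) gives a regular 12-gon of circumradius 6 (constant along its height); the r=11 cylinder at (2, 2.5) contributes a regular 12-gon of circumradius 11; the cube at (-0.5, 14.5) is not intersected at this z (z outside [0.5, 12.5]); After the difference (first − rest): starting from the r=8.5 cylinder, the r=6 cylinder at (-3.5, -2.5) partially overlaps it — only the 91.86 mm² overlap (of its 108.00 mm²) is removed, clipping the outline; the r=11 cylinder at (2, 2.5) partially overlaps it — only the 123.96 mm² overlap (of its 363.00 mm²) is removed, clipping the outline — 1 connected region. The outline is a single polygon with 4 vertices. Extrusion per mm of travel: 0.25 × 0.15 / (π × 0.875²) = 0.015591. Accumulating E over each segment gives final E = 0.0888.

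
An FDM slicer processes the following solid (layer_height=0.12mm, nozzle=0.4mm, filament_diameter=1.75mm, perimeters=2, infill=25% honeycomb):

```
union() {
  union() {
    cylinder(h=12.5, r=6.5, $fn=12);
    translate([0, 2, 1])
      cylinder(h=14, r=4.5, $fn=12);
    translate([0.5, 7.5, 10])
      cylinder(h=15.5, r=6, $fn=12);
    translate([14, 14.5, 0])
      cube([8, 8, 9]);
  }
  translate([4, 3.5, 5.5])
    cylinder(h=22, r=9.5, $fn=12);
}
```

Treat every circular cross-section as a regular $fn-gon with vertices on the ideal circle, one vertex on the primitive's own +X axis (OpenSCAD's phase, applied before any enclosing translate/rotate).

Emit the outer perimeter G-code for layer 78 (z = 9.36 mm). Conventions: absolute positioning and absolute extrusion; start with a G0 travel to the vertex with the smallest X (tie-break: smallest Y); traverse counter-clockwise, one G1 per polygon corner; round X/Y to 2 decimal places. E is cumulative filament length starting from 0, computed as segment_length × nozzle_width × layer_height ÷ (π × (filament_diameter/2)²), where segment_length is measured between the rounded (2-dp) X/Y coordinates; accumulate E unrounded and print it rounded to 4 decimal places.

At z = 9.36 mm: the r=6.5 cylinder contributes a regular 12-gon of circumradius 6.5; the r=4.5 cylinder at (0, 2) gives a regular 12-gon of circumradius 4.5 (constant along its height); the cylinder at (0.5, 7.5) does not reach this height (z outside [10, 25.5]); the cube at (14, 14.5) is not intersected at this z (z outside [0, 9]); Merging all regions: the r=4.5 cylinder at (0, 2) lies entirely inside the r=6.5 cylinder, so the union is just the r=6.5 cylinder — 1 connected region; the cylinder at (4, 3.5): section is a regular 12-gon, circumradius r=9.5; Taking the union: the regions partially overlap (shared area 103.50 mm²), so overlapping operands fuse into one piece — 1 connected region. The outline is a single polygon with 17 vertices. Extrusion per mm of travel: 0.4 × 0.12 / (π × 0.875²) = 0.019956. Accumulating E over each segment gives final E = 1.2411.

G0 X-6.50 Y0.00 Z9.36
G1 X-5.63 Y-3.25 E0.0671
G1 X-3.25 Y-5.63 E0.1343
G1 X0.00 Y-6.50 E0.2015
G1 X2.93 Y-5.71 E0.2620
G1 X4.00 Y-6.00 E0.2841
G1 X8.75 Y-4.73 E0.3823
G1 X12.23 Y-1.25 E0.4805
G1 X13.50 Y3.50 E0.5786
G1 X12.23 Y8.25 E0.6767
G1 X8.75 Y11.73 E0.7749
G1 X4.00 Y13.00 E0.8730
G1 X-0.75 Y11.73 E0.9712
G1 X-4.23 Y8.25 E1.0694
G1 X-5.50 Y3.50 E1.1675
G1 X-5.47 Y3.40 E1.1696
G1 X-5.63 Y3.25 E1.1740
G1 X-6.50 Y0.00 E1.2411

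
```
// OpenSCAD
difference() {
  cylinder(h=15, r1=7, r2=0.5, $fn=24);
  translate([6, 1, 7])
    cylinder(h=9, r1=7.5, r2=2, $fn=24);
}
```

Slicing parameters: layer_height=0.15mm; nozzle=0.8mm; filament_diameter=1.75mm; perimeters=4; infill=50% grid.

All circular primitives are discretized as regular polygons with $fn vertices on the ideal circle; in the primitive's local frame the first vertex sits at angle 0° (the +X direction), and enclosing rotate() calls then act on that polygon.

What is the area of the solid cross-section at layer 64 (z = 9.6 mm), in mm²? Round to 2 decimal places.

14.92 mm²

At z = 9.6 mm: the cone (r1=7→r2=0.5) has section circumradius 2.840 here — a regular 24-gon (area = (24/2)·2.840²·sin(360°/24) = 25.05 mm²); the cone at (6, 1): at t=0.289 of its height the radius interpolates to r₁+(r₂−r₁)t = 5.911, giving a regular 24-gon of that circumradius (area = (24/2)·5.911²·sin(360°/24) = 108.52 mm²); Subtracting the remaining from the first: starting from the cone (25.05 mm²), the cone at (6, 1) partially overlaps it — only the 10.13 mm² overlap (of its 108.52 mm²) is removed, clipping the outline — area = 14.92 mm². Overall, the cross-section is a single solid region. Net area = 14.92 mm².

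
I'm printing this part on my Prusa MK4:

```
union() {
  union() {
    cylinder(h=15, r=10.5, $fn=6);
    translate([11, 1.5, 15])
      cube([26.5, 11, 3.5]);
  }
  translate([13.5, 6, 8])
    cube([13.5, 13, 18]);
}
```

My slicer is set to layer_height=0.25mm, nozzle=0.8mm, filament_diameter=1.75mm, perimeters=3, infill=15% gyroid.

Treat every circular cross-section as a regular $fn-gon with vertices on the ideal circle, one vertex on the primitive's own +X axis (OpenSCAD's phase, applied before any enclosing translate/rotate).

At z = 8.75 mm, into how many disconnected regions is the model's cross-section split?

2

At z = 8.75 mm: the r=10.5 cylinder gives a regular 6-gon of circumradius 10.5 (constant along its height); the cube at (11, 1.5) does not reach this height (z outside [15, 18.5]); Merging all regions: only the r=10.5 cylinder is present, so the union is just that shape — 1 connected region; the cube at (13.5, 6) (footprint 13.5×13) is included at this height; Taking the union: the 2 present regions are separate (no shared area or edge), so areas and boundary lengths simply add and each stays a separate island — 2 connected regions. The result has 2 disconnected regions.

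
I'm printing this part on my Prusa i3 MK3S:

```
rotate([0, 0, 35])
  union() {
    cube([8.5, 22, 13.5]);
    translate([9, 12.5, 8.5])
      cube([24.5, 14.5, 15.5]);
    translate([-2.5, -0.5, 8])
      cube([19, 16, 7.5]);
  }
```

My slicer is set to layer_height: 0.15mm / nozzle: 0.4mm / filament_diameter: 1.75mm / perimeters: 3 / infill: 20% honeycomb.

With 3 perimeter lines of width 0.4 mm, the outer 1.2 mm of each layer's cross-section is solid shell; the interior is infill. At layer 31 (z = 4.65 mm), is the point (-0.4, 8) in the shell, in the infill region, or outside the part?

infill

At z = 4.65 mm: the cube is present — its section is the full 8.5×22 rectangle; the cube at (9, 12.5) is not intersected at this z (z outside [8.5, 24]); the cube at (-2.5, -0.5) is not intersected at this z (z outside [8, 15.5]); Merging all regions: only the 8.5×22 cube is present, so the union is just that shape — 1 connected region; (rotated 35° about Z; rotation is an isometry so areas/perimeters/island counts are preserved). Overall, the cross-section is a single solid region. Undo the 35° rotation: the query point maps to (4.261, 6.783) in the un-rotated model frame. The nearest boundary edge runs (8.50, 0.00)→(8.50, 22.00); distance from the point to it = 4.24 mm. The point is inside the cross-section and 4.24 mm from the nearest boundary — more than the 1.2 mm shell width (3 × 0.4), so it's in the infill interior.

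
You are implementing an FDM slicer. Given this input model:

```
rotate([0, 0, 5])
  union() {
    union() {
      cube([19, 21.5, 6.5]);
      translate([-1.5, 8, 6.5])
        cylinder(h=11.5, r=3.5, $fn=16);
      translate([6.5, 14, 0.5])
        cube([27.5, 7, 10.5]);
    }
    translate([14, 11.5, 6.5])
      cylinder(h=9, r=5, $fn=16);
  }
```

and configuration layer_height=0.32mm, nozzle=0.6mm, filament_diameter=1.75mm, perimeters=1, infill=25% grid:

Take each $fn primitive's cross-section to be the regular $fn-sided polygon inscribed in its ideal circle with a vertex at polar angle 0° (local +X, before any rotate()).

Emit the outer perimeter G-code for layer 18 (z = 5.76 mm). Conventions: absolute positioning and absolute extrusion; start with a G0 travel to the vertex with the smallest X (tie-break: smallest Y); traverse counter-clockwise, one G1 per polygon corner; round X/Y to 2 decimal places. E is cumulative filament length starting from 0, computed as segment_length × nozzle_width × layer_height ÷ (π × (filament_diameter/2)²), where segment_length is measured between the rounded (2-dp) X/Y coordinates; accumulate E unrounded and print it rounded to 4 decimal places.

G0 X-1.87 Y21.42 Z5.76
G1 X0.00 Y0.00 E1.7163
G1 X18.93 Y1.66 E3.2332
G1 X17.71 Y15.60 E4.3502
G1 X32.65 Y16.91 E5.5474
G1 X32.04 Y23.88 E6.1059
G1 X17.10 Y22.58 E7.3030
G1 X17.05 Y23.07 E7.3423
G1 X-1.87 Y21.42 E8.8583

At z = 5.76 mm: the cube is present — its section is the full 19×21.5 rectangle; the cylinder at (-1.5, 8) does not reach this height (z outside [6.5, 18]); the cube at (6.5, 14) is present — its section is the full 27.5×7 rectangle; Combining (union): the regions partially overlap (shared area 87.50 mm²), so overlapping operands fuse into one piece — 1 connected region; the cylinder at (14, 11.5) does not reach this height (z outside [6.5, 15.5]); Taking the union: only the result so far is present, so the union is just that shape — 1 connected region; (rotated 5° about Z; rotation is an isometry so areas/perimeters/island counts are preserved). The outline is a single polygon with 8 vertices. Extrusion per mm of travel: 0.6 × 0.32 / (π × 0.875²) = 0.079824. Accumulating E over each segment gives final E = 8.8583.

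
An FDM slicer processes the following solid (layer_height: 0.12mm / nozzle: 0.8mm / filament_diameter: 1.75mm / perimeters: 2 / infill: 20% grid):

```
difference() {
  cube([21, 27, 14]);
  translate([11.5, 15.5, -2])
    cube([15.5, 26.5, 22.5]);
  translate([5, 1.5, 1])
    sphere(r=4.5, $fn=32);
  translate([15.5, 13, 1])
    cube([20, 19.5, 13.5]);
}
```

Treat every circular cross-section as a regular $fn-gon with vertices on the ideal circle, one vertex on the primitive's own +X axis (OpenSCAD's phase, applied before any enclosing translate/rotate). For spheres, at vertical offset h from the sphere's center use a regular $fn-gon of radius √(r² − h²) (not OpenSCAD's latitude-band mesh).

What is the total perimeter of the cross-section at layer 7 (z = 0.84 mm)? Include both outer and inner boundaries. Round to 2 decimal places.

104.73 mm

At z = 0.84 mm: the 21×27 cube contributes its full rectangle (perimeter 96.00 mm); the cube at (11.5, 15.5) (footprint 15.5×26.5) is included at this height (perimeter 84.00 mm); the sphere at (5, 1.5): section is a regular 32-gon, circumradius = √(r²−h²) = √(4.5²−0.16²) = 4.497 (perimeter = 2·32·4.497·sin(180°/32) = 28.21 mm); the cube at (15.5, 13) is not intersected at this z (z outside [1, 14.5]); After the difference (first − rest): starting from the 21×27 cube, the 15.5×26.5 cube at (11.5, 15.5) partially overlaps it — only the 109.25 mm² overlap (of its 410.75 mm²) is removed, clipping the outline; the r=4.5 sphere at (5, 1.5) partially overlaps it — only the 44.76 mm² overlap (of its 63.13 mm²) is removed, clipping the outline — boundary = 104.73 mm. Overall, the cross-section is a single solid region. Total boundary length (outer) = 104.73 mm.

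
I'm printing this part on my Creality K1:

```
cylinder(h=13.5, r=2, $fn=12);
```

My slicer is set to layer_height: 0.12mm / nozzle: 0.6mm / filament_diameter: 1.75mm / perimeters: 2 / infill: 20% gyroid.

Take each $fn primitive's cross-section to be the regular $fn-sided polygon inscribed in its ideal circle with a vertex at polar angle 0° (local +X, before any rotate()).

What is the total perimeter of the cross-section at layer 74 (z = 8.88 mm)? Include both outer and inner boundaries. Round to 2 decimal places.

12.42 mm

At z = 8.88 mm: the r=2 cylinder gives a regular 12-gon of circumradius 2 (constant along its height) (perimeter = 2·12·2.000·sin(180°/12) = 12.42 mm). Overall, the cross-section is a single solid region. Total boundary length (outer) = 12.42 mm.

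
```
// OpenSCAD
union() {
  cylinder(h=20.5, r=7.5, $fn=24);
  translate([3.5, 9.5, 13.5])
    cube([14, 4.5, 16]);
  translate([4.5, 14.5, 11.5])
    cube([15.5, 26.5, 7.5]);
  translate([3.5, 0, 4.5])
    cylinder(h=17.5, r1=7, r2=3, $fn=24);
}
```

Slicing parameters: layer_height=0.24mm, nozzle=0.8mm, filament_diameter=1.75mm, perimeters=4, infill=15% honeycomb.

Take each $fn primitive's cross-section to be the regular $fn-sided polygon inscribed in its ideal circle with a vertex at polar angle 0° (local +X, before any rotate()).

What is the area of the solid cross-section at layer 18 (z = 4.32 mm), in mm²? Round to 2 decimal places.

At z = 4.32 mm: the r=7.5 cylinder gives a regular 24-gon of circumradius 7.5 (constant along its height) (area = (24/2)·7.500²·sin(360°/24) = 174.70 mm²); the cube at (3.5, 9.5) is absent (z outside [13.5, 29.5]); the cube at (4.5, 14.5) is absent (z outside [11.5, 19]); the cone at (3.5, 0) is not intersected at this z (z outside [4.5, 22]); Combining (union): only the r=7.5 cylinder is present, so the union is just that shape — area = 174.70 mm². Overall, the cross-section is a single solid region. Net area = 174.70 mm².

174.70 mm²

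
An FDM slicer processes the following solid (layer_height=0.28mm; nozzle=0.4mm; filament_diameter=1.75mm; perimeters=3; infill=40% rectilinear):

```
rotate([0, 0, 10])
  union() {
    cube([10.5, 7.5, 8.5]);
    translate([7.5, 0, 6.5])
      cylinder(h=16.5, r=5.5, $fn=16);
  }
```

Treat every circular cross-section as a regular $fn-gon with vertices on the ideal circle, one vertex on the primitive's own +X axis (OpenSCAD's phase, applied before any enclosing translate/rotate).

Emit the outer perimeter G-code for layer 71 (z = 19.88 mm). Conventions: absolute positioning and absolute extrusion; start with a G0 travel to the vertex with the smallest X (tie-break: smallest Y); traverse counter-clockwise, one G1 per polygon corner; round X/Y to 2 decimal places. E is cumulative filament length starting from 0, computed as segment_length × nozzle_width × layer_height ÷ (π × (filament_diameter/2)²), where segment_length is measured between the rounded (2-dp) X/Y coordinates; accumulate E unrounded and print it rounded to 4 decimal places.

G0 X1.97 Y0.35 Z19.88
G1 X2.75 Y-1.65 E0.1000
G1 X4.23 Y-3.20 E0.1998
G1 X6.20 Y-4.07 E0.3000
G1 X8.34 Y-4.11 E0.3997
G1 X10.34 Y-3.34 E0.4995
G1 X11.89 Y-1.85 E0.5996
G1 X12.76 Y0.11 E0.6995
G1 X12.80 Y2.26 E0.7996
G1 X12.02 Y4.26 E0.8995
G1 X10.54 Y5.81 E0.9993
G1 X8.58 Y6.67 E1.0990
G1 X6.43 Y6.72 E1.1991
G1 X4.43 Y5.94 E1.2991
G1 X2.88 Y4.46 E1.3989
G1 X2.02 Y2.49 E1.4990
G1 X1.97 Y0.35 E1.5987

At z = 19.88 mm: the cube is absent (z outside [0, 8.5]); the r=5.5 cylinder at (7.5, 0) contributes a regular 16-gon of circumradius 5.5; Combining (union): only the r=5.5 cylinder at (7.5, 0) is present, so the union is just that shape — 1 connected region; (rotated 10° about Z; rotation is an isometry so areas/perimeters/island counts are preserved). The outline is a single polygon with 16 vertices. Extrusion per mm of travel: 0.4 × 0.28 / (π × 0.875²) = 0.046564. Accumulating E over each segment gives final E = 1.5987.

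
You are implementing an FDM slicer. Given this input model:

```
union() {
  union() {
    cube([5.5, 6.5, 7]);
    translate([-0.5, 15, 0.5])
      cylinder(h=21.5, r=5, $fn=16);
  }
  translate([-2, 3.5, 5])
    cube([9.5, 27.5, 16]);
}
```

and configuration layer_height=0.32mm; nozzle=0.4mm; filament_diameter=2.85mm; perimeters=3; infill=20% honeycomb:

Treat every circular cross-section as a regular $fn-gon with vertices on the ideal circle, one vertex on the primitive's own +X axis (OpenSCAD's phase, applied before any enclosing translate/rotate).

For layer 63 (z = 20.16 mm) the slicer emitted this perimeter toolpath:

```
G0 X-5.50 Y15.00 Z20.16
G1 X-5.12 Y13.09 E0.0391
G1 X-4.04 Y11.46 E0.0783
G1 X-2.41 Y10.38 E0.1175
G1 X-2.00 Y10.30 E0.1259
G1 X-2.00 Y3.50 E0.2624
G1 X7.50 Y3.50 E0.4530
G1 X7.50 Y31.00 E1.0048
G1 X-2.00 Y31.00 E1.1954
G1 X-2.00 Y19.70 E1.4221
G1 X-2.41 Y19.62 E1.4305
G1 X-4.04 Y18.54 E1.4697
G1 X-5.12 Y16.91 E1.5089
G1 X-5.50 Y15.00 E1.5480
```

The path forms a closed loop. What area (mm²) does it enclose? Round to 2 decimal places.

284.98 mm²

Apply the shoelace formula to the sequence of (X, Y) vertices; enclosed area = 284.98 mm².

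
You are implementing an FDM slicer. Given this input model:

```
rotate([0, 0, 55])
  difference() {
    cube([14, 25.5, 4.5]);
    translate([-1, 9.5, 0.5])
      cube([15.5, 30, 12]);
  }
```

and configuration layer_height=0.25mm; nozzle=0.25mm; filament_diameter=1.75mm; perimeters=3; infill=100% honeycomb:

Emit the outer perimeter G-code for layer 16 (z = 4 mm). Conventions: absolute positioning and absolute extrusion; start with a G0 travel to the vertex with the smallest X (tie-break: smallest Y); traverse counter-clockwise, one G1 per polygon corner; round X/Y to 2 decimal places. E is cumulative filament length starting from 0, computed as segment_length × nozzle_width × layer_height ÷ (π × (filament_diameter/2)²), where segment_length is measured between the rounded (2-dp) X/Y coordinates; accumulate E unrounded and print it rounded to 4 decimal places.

G0 X-7.78 Y5.45 Z4.00
G1 X0.00 Y0.00 E0.2468
G1 X8.03 Y11.47 E0.6106
G1 X0.25 Y16.92 E0.8575
G1 X-7.78 Y5.45 E1.2213

At z = 4 mm: the cube is present — its section is the full 14×25.5 rectangle; the cube at (-1, 9.5) (footprint 15.5×30) is included at this height; Taking the first minus the rest: starting from the 14×25.5 cube, the 15.5×30 cube at (-1, 9.5) partially overlaps it — only the 224.00 mm² overlap (of its 465.00 mm²) is removed, clipping the outline — 1 connected region; (rotated 55° about Z; rotation is an isometry so areas/perimeters/island counts are preserved). The outline is a single polygon with 4 vertices. Extrusion per mm of travel: 0.25 × 0.25 / (π × 0.875²) = 0.025984. Accumulating E over each segment gives final E = 1.2213.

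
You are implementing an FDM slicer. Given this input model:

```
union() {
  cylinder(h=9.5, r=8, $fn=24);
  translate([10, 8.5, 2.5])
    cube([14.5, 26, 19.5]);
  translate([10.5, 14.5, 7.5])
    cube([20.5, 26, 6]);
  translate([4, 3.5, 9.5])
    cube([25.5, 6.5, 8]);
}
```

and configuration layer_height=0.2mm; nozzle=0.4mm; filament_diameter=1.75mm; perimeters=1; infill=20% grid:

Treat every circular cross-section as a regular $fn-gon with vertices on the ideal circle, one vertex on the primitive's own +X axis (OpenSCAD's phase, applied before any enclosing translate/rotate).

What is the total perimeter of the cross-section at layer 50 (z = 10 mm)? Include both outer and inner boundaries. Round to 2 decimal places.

At z = 10 mm: the cylinder is absent (z outside [0, 9.5]); the cube at (10, 8.5) (footprint 14.5×26) is included at this height (perimeter 81.00 mm); the 20.5×26 cube at (10.5, 14.5) contributes its full rectangle (perimeter 93.00 mm); the cube at (4, 3.5) is present — its section is the full 25.5×6.5 rectangle (perimeter 64.00 mm); Taking the union: the regions partially overlap (shared area 301.75 mm²), so the edge portions inside another operand are dropped and the merged outline is re-measured after clipping — boundary = 138.00 mm. Overall, the cross-section is a single solid region. Total boundary length (outer) = 138.00 mm.

138.00 mm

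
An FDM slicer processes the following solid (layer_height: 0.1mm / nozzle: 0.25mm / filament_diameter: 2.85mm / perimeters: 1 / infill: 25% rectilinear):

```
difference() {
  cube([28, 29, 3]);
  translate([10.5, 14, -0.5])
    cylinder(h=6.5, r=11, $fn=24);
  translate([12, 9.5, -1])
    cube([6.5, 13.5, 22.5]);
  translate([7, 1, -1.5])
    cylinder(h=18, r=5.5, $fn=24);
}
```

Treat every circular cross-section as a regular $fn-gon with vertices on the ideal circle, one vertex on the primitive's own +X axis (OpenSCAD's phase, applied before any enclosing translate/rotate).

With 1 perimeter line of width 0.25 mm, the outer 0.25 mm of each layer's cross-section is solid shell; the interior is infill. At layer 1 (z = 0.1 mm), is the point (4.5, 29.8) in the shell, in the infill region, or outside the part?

At z = 0.1 mm: the cube is present — its section is the full 28×29 rectangle; the cylinder at (10.5, 14): section is a regular 24-gon, circumradius r=11; the cube at (12, 9.5) is present — its section is the full 6.5×13.5 rectangle; the r=5.5 cylinder at (7, 1) gives a regular 24-gon of circumradius 5.5 (constant along its height); After the difference (first − rest): starting from the 28×29 cube, the r=11 cylinder at (10.5, 14) partially overlaps it — only the 373.99 mm² overlap (of its 375.81 mm²) is removed, clipping the outline; the 6.5×13.5 cube at (12, 9.5) partially overlaps it — only the 1.28 mm² overlap (of its 87.75 mm²) is removed, clipping the outline; the r=5.5 cylinder at (7, 1) partially overlaps it — only the 40.46 mm² overlap (of its 93.95 mm²) is removed, clipping the outline — 2 connected regions. Overall, the cross-section has 2 separate islands. The nearest boundary edge runs (0.00, 29.00)→(28.00, 29.00); distance from the point to it = 0.80 mm. The point is not inside any of the regions above, so it lies outside the cross-section (0.80 mm from the nearest boundary).

outside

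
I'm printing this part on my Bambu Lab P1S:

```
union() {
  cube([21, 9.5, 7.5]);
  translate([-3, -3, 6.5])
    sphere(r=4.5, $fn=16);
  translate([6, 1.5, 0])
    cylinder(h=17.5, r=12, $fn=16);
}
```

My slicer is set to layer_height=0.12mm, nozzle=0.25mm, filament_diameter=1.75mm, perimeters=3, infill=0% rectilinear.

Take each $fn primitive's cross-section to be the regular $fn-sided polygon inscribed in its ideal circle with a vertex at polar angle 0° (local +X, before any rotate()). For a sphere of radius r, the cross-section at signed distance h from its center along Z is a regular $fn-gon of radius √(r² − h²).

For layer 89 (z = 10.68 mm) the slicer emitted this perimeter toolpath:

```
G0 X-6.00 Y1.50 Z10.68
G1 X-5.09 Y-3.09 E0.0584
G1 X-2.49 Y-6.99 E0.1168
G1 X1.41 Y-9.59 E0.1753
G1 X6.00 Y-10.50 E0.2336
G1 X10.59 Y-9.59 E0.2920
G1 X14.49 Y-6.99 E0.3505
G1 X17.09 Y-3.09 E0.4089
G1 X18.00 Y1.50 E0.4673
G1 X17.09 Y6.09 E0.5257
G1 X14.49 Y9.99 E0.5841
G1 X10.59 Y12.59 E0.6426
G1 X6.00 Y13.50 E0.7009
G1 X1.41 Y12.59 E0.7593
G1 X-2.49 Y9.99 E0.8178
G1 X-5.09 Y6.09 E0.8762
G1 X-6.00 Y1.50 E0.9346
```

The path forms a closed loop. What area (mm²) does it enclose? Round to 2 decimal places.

441.06 mm²

Apply the shoelace formula to the sequence of (X, Y) vertices; enclosed area = 441.06 mm².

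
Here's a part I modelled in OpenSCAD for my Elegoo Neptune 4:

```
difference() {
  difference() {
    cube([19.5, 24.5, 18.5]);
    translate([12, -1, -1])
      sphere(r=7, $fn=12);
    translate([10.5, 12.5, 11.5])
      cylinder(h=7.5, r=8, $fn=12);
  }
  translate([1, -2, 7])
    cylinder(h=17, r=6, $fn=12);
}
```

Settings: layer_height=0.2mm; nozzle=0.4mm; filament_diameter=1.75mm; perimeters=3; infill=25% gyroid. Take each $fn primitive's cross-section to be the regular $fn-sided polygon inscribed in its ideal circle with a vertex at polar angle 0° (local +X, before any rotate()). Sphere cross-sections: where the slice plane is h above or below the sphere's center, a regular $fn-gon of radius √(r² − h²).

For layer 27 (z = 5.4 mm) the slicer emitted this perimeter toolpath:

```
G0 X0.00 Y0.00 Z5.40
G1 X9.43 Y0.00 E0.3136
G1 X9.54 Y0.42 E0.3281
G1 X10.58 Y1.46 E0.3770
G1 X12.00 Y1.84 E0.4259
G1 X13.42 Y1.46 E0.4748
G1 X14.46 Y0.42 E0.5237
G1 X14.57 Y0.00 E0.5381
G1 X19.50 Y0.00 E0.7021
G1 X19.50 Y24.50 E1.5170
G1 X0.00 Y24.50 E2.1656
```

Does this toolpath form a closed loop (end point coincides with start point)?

no

Start point (G0): (0.00, 0.00). End point (last G1): the path does not return to the start — open.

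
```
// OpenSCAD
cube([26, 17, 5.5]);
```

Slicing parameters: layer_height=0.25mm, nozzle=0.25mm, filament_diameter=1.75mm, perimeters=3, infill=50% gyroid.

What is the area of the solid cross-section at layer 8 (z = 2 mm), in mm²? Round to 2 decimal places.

At z = 2 mm: the cube (footprint 26×17) is included at this height (area 442.00 mm²). Overall, the cross-section is a single solid region. Net area = 442.00 mm².

442.00 mm²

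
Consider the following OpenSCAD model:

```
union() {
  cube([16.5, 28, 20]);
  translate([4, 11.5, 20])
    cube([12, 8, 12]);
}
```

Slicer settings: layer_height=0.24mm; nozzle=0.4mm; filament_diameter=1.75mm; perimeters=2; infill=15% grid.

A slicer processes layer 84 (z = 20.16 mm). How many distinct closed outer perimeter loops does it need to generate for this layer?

1

At z = 20.16 mm: the cube is absent (z outside [0, 20]); the cube at (4, 11.5) (footprint 12×8) is included at this height; Taking the union: only the 12×8 cube at (4, 11.5) is present, so the union is just that shape — 1 connected region. The result has 1 disconnected region.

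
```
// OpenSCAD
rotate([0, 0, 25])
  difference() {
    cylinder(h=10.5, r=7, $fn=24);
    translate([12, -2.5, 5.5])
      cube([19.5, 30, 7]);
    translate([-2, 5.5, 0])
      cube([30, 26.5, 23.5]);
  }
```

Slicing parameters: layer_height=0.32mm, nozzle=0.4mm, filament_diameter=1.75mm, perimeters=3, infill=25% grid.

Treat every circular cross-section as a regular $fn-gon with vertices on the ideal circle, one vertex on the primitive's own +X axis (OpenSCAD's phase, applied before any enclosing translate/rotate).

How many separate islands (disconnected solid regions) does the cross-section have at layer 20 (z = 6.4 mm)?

At z = 6.4 mm: the cylinder: section is a regular 24-gon, circumradius r=7; the 19.5×30 cube at (12, -2.5) contributes its full rectangle; the cube at (-2, 5.5) (footprint 30×26.5) is included at this height; Taking the first minus the rest: starting from the r=7 cylinder, the 19.5×30 cube at (12, -2.5) misses the remaining region (no effect); the 30×26.5 cube at (-2, 5.5) partially overlaps it — only the 6.98 mm² overlap (of its 795.00 mm²) is removed, clipping the outline — 1 connected region; (rotated 25° about Z; rotation is an isometry so areas/perimeters/island counts are preserved). Overall, the cross-section is a single solid region. Island count = 1.

1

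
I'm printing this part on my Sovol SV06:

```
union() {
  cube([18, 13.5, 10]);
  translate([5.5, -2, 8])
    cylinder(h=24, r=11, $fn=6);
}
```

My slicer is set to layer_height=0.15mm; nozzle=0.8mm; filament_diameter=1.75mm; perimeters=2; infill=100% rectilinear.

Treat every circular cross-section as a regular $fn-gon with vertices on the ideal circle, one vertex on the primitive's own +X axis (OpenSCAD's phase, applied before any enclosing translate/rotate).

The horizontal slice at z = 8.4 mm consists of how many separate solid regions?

1

At z = 8.4 mm: the 18×13.5 cube contributes its full rectangle; the r=11 cylinder at (5.5, -2) gives a regular 6-gon of circumradius 11 (constant along its height); Combining (union): the regions partially overlap (shared area 99.14 mm²), so overlapping operands fuse into one piece — 1 connected region. The result has 1 disconnected region.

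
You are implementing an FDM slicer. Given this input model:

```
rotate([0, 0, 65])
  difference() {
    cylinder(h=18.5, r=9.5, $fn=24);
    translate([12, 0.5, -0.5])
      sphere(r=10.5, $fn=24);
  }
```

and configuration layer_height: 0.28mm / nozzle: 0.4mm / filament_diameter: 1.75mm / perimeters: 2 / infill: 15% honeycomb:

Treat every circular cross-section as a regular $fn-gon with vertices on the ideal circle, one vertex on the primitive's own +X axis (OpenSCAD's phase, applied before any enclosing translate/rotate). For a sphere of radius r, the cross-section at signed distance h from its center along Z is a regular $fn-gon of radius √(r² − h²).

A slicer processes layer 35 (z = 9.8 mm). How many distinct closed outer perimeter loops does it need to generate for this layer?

1

At z = 9.8 mm: the cylinder: section is a regular 24-gon, circumradius r=9.5; the sphere at (12, 0.5): section is a regular 24-gon, circumradius = √(r²−h²) = √(10.5²−10.3²) = 2.040; After the difference (first − rest): starting from the r=9.5 cylinder, the r=10.5 sphere at (12, 0.5) misses the remaining region (no effect) — 1 connected region; (rotated 65° about Z; rotation is an isometry so areas/perimeters/island counts are preserved). The result has 1 disconnected region.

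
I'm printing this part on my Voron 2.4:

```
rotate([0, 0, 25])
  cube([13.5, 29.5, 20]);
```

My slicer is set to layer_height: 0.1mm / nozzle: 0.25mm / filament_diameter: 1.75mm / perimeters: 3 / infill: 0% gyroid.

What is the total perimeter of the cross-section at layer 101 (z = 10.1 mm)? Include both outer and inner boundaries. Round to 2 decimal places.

86.00 mm

At z = 10.1 mm: the cube is present — its section is the full 13.5×29.5 rectangle (perimeter 86.00 mm); (rotated 25° about Z; rotation is an isometry so areas/perimeters/island counts are preserved). Overall, the cross-section is a single solid region. Total boundary length (outer) = 86.00 mm.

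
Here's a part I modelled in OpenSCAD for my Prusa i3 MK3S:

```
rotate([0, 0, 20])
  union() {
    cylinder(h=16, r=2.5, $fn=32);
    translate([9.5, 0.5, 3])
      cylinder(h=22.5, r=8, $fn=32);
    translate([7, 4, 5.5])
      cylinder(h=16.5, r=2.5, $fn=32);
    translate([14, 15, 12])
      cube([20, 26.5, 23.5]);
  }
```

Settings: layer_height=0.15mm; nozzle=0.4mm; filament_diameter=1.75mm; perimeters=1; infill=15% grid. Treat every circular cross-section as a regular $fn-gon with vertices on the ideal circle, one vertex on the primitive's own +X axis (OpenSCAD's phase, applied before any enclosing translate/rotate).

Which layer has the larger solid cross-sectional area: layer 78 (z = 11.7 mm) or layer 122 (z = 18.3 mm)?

Layer 78 (z = 11.7): the cylinder: section is a regular 32-gon, circumradius r=2.5 (area = (32/2)·2.500²·sin(360°/32) = 19.51 mm²); the r=8 cylinder at (9.5, 0.5) contributes a regular 32-gon of circumradius 8 (area = (32/2)·8.000²·sin(360°/32) = 199.77 mm²); the cylinder at (7, 4): section is a regular 32-gon, circumradius r=2.5 (area = (32/2)·2.500²·sin(360°/32) = 19.51 mm²); the cube at (14, 15) is not intersected at this z (z outside [12, 35.5]); Taking the union: the regions partially overlap — summed areas 238.79 mm² minus the doubly-counted overlap 21.84 mm² gives 216.95 mm² — area = 216.95 mm²; (rotated 20° about Z; rotation is an isometry so areas/perimeters/island counts are preserved). So its area = 216.95 mm². Layer 122 (z = 18.3): the cylinder does not reach this height (z outside [0, 16]); the r=8 cylinder at (9.5, 0.5) gives a regular 32-gon of circumradius 8 (constant along its height) (area = (32/2)·8.000²·sin(360°/32) = 199.77 mm²); the r=2.5 cylinder at (7, 4) contributes a regular 32-gon of circumradius 2.5 (area = (32/2)·2.500²·sin(360°/32) = 19.51 mm²); the cube at (14, 15) (footprint 20×26.5) is included at this height (area 530.00 mm²); Combining (union): the regions partially overlap — summed areas 749.28 mm² minus the doubly-counted overlap 19.51 mm² gives 729.77 mm² — area = 729.77 mm²; (whole slice rotated 20° about Z — lengths, areas and connectivity unchanged). So its area = 729.77 mm². Layer 122 is larger (729.77 vs 216.95 mm²).

layer 122 (z = 18.3 mm)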